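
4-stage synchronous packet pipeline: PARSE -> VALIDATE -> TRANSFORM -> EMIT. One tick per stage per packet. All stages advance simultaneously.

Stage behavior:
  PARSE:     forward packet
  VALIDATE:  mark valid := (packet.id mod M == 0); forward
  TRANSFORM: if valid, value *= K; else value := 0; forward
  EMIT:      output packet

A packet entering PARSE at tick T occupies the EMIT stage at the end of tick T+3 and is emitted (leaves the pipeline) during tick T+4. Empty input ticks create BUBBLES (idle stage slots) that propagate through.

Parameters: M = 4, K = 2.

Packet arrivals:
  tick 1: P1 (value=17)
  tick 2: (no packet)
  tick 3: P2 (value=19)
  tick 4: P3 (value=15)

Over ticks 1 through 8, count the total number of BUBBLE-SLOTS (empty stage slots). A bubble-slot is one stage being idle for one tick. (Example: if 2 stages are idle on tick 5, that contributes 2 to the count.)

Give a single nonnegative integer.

Tick 1: [PARSE:P1(v=17,ok=F), VALIDATE:-, TRANSFORM:-, EMIT:-] out:-; bubbles=3
Tick 2: [PARSE:-, VALIDATE:P1(v=17,ok=F), TRANSFORM:-, EMIT:-] out:-; bubbles=3
Tick 3: [PARSE:P2(v=19,ok=F), VALIDATE:-, TRANSFORM:P1(v=0,ok=F), EMIT:-] out:-; bubbles=2
Tick 4: [PARSE:P3(v=15,ok=F), VALIDATE:P2(v=19,ok=F), TRANSFORM:-, EMIT:P1(v=0,ok=F)] out:-; bubbles=1
Tick 5: [PARSE:-, VALIDATE:P3(v=15,ok=F), TRANSFORM:P2(v=0,ok=F), EMIT:-] out:P1(v=0); bubbles=2
Tick 6: [PARSE:-, VALIDATE:-, TRANSFORM:P3(v=0,ok=F), EMIT:P2(v=0,ok=F)] out:-; bubbles=2
Tick 7: [PARSE:-, VALIDATE:-, TRANSFORM:-, EMIT:P3(v=0,ok=F)] out:P2(v=0); bubbles=3
Tick 8: [PARSE:-, VALIDATE:-, TRANSFORM:-, EMIT:-] out:P3(v=0); bubbles=4
Total bubble-slots: 20

Answer: 20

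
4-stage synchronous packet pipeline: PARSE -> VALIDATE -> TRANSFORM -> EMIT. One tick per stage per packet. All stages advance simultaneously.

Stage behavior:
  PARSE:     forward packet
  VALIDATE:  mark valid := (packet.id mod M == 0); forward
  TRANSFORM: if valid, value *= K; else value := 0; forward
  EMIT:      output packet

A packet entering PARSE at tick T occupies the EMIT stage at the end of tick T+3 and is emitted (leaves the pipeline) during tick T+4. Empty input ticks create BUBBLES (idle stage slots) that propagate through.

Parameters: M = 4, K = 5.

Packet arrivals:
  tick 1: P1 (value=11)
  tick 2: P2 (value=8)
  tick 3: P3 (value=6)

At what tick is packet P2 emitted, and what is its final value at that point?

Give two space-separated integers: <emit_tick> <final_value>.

Answer: 6 0

Derivation:
Tick 1: [PARSE:P1(v=11,ok=F), VALIDATE:-, TRANSFORM:-, EMIT:-] out:-; in:P1
Tick 2: [PARSE:P2(v=8,ok=F), VALIDATE:P1(v=11,ok=F), TRANSFORM:-, EMIT:-] out:-; in:P2
Tick 3: [PARSE:P3(v=6,ok=F), VALIDATE:P2(v=8,ok=F), TRANSFORM:P1(v=0,ok=F), EMIT:-] out:-; in:P3
Tick 4: [PARSE:-, VALIDATE:P3(v=6,ok=F), TRANSFORM:P2(v=0,ok=F), EMIT:P1(v=0,ok=F)] out:-; in:-
Tick 5: [PARSE:-, VALIDATE:-, TRANSFORM:P3(v=0,ok=F), EMIT:P2(v=0,ok=F)] out:P1(v=0); in:-
Tick 6: [PARSE:-, VALIDATE:-, TRANSFORM:-, EMIT:P3(v=0,ok=F)] out:P2(v=0); in:-
Tick 7: [PARSE:-, VALIDATE:-, TRANSFORM:-, EMIT:-] out:P3(v=0); in:-
P2: arrives tick 2, valid=False (id=2, id%4=2), emit tick 6, final value 0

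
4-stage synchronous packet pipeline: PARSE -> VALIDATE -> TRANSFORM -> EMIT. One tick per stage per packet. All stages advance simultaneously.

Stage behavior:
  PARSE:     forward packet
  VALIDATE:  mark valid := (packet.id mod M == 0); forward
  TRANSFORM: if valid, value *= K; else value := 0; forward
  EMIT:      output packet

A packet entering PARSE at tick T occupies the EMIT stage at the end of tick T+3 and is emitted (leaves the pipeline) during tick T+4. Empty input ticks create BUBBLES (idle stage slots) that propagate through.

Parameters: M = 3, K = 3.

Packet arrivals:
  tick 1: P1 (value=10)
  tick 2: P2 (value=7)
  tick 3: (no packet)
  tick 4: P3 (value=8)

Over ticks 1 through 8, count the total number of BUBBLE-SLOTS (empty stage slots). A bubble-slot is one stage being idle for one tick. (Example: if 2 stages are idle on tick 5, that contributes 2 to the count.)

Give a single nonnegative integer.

Tick 1: [PARSE:P1(v=10,ok=F), VALIDATE:-, TRANSFORM:-, EMIT:-] out:-; bubbles=3
Tick 2: [PARSE:P2(v=7,ok=F), VALIDATE:P1(v=10,ok=F), TRANSFORM:-, EMIT:-] out:-; bubbles=2
Tick 3: [PARSE:-, VALIDATE:P2(v=7,ok=F), TRANSFORM:P1(v=0,ok=F), EMIT:-] out:-; bubbles=2
Tick 4: [PARSE:P3(v=8,ok=F), VALIDATE:-, TRANSFORM:P2(v=0,ok=F), EMIT:P1(v=0,ok=F)] out:-; bubbles=1
Tick 5: [PARSE:-, VALIDATE:P3(v=8,ok=T), TRANSFORM:-, EMIT:P2(v=0,ok=F)] out:P1(v=0); bubbles=2
Tick 6: [PARSE:-, VALIDATE:-, TRANSFORM:P3(v=24,ok=T), EMIT:-] out:P2(v=0); bubbles=3
Tick 7: [PARSE:-, VALIDATE:-, TRANSFORM:-, EMIT:P3(v=24,ok=T)] out:-; bubbles=3
Tick 8: [PARSE:-, VALIDATE:-, TRANSFORM:-, EMIT:-] out:P3(v=24); bubbles=4
Total bubble-slots: 20

Answer: 20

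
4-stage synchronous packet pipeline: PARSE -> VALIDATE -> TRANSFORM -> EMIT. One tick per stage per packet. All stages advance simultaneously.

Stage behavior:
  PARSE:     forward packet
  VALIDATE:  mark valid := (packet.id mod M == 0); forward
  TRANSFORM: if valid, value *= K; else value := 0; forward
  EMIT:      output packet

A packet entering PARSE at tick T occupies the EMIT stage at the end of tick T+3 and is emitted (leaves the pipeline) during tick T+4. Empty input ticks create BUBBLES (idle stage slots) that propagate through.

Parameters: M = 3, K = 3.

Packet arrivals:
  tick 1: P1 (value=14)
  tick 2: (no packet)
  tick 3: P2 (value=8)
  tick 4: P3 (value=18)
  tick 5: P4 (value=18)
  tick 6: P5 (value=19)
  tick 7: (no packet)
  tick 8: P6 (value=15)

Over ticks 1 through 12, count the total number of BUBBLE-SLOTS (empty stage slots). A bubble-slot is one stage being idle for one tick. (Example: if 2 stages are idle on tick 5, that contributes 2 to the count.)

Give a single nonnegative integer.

Answer: 24

Derivation:
Tick 1: [PARSE:P1(v=14,ok=F), VALIDATE:-, TRANSFORM:-, EMIT:-] out:-; bubbles=3
Tick 2: [PARSE:-, VALIDATE:P1(v=14,ok=F), TRANSFORM:-, EMIT:-] out:-; bubbles=3
Tick 3: [PARSE:P2(v=8,ok=F), VALIDATE:-, TRANSFORM:P1(v=0,ok=F), EMIT:-] out:-; bubbles=2
Tick 4: [PARSE:P3(v=18,ok=F), VALIDATE:P2(v=8,ok=F), TRANSFORM:-, EMIT:P1(v=0,ok=F)] out:-; bubbles=1
Tick 5: [PARSE:P4(v=18,ok=F), VALIDATE:P3(v=18,ok=T), TRANSFORM:P2(v=0,ok=F), EMIT:-] out:P1(v=0); bubbles=1
Tick 6: [PARSE:P5(v=19,ok=F), VALIDATE:P4(v=18,ok=F), TRANSFORM:P3(v=54,ok=T), EMIT:P2(v=0,ok=F)] out:-; bubbles=0
Tick 7: [PARSE:-, VALIDATE:P5(v=19,ok=F), TRANSFORM:P4(v=0,ok=F), EMIT:P3(v=54,ok=T)] out:P2(v=0); bubbles=1
Tick 8: [PARSE:P6(v=15,ok=F), VALIDATE:-, TRANSFORM:P5(v=0,ok=F), EMIT:P4(v=0,ok=F)] out:P3(v=54); bubbles=1
Tick 9: [PARSE:-, VALIDATE:P6(v=15,ok=T), TRANSFORM:-, EMIT:P5(v=0,ok=F)] out:P4(v=0); bubbles=2
Tick 10: [PARSE:-, VALIDATE:-, TRANSFORM:P6(v=45,ok=T), EMIT:-] out:P5(v=0); bubbles=3
Tick 11: [PARSE:-, VALIDATE:-, TRANSFORM:-, EMIT:P6(v=45,ok=T)] out:-; bubbles=3
Tick 12: [PARSE:-, VALIDATE:-, TRANSFORM:-, EMIT:-] out:P6(v=45); bubbles=4
Total bubble-slots: 24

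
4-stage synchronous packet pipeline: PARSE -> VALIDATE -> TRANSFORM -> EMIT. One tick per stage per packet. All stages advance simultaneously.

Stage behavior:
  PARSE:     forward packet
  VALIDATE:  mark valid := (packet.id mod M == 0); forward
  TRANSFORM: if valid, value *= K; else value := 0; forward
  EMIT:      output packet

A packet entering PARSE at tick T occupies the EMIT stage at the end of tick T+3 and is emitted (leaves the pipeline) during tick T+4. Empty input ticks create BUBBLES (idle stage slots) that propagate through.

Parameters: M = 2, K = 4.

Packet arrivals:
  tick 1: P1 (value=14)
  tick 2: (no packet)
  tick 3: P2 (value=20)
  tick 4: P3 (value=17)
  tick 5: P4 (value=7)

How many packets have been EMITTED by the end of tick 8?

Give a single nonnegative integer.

Answer: 3

Derivation:
Tick 1: [PARSE:P1(v=14,ok=F), VALIDATE:-, TRANSFORM:-, EMIT:-] out:-; in:P1
Tick 2: [PARSE:-, VALIDATE:P1(v=14,ok=F), TRANSFORM:-, EMIT:-] out:-; in:-
Tick 3: [PARSE:P2(v=20,ok=F), VALIDATE:-, TRANSFORM:P1(v=0,ok=F), EMIT:-] out:-; in:P2
Tick 4: [PARSE:P3(v=17,ok=F), VALIDATE:P2(v=20,ok=T), TRANSFORM:-, EMIT:P1(v=0,ok=F)] out:-; in:P3
Tick 5: [PARSE:P4(v=7,ok=F), VALIDATE:P3(v=17,ok=F), TRANSFORM:P2(v=80,ok=T), EMIT:-] out:P1(v=0); in:P4
Tick 6: [PARSE:-, VALIDATE:P4(v=7,ok=T), TRANSFORM:P3(v=0,ok=F), EMIT:P2(v=80,ok=T)] out:-; in:-
Tick 7: [PARSE:-, VALIDATE:-, TRANSFORM:P4(v=28,ok=T), EMIT:P3(v=0,ok=F)] out:P2(v=80); in:-
Tick 8: [PARSE:-, VALIDATE:-, TRANSFORM:-, EMIT:P4(v=28,ok=T)] out:P3(v=0); in:-
Emitted by tick 8: ['P1', 'P2', 'P3']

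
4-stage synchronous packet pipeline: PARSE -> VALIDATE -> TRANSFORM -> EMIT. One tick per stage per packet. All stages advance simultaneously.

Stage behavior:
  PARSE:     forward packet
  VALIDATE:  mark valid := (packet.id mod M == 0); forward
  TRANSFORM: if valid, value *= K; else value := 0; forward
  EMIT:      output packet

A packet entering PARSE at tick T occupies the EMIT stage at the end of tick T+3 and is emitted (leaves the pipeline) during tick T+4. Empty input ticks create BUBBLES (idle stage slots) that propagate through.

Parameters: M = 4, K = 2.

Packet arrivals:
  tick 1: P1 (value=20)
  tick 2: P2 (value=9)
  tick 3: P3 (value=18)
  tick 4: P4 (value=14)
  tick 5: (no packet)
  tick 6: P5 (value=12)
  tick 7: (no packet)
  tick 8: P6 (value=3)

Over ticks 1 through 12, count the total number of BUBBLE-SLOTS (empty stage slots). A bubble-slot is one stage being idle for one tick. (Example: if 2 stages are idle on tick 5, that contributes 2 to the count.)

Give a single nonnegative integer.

Answer: 24

Derivation:
Tick 1: [PARSE:P1(v=20,ok=F), VALIDATE:-, TRANSFORM:-, EMIT:-] out:-; bubbles=3
Tick 2: [PARSE:P2(v=9,ok=F), VALIDATE:P1(v=20,ok=F), TRANSFORM:-, EMIT:-] out:-; bubbles=2
Tick 3: [PARSE:P3(v=18,ok=F), VALIDATE:P2(v=9,ok=F), TRANSFORM:P1(v=0,ok=F), EMIT:-] out:-; bubbles=1
Tick 4: [PARSE:P4(v=14,ok=F), VALIDATE:P3(v=18,ok=F), TRANSFORM:P2(v=0,ok=F), EMIT:P1(v=0,ok=F)] out:-; bubbles=0
Tick 5: [PARSE:-, VALIDATE:P4(v=14,ok=T), TRANSFORM:P3(v=0,ok=F), EMIT:P2(v=0,ok=F)] out:P1(v=0); bubbles=1
Tick 6: [PARSE:P5(v=12,ok=F), VALIDATE:-, TRANSFORM:P4(v=28,ok=T), EMIT:P3(v=0,ok=F)] out:P2(v=0); bubbles=1
Tick 7: [PARSE:-, VALIDATE:P5(v=12,ok=F), TRANSFORM:-, EMIT:P4(v=28,ok=T)] out:P3(v=0); bubbles=2
Tick 8: [PARSE:P6(v=3,ok=F), VALIDATE:-, TRANSFORM:P5(v=0,ok=F), EMIT:-] out:P4(v=28); bubbles=2
Tick 9: [PARSE:-, VALIDATE:P6(v=3,ok=F), TRANSFORM:-, EMIT:P5(v=0,ok=F)] out:-; bubbles=2
Tick 10: [PARSE:-, VALIDATE:-, TRANSFORM:P6(v=0,ok=F), EMIT:-] out:P5(v=0); bubbles=3
Tick 11: [PARSE:-, VALIDATE:-, TRANSFORM:-, EMIT:P6(v=0,ok=F)] out:-; bubbles=3
Tick 12: [PARSE:-, VALIDATE:-, TRANSFORM:-, EMIT:-] out:P6(v=0); bubbles=4
Total bubble-slots: 24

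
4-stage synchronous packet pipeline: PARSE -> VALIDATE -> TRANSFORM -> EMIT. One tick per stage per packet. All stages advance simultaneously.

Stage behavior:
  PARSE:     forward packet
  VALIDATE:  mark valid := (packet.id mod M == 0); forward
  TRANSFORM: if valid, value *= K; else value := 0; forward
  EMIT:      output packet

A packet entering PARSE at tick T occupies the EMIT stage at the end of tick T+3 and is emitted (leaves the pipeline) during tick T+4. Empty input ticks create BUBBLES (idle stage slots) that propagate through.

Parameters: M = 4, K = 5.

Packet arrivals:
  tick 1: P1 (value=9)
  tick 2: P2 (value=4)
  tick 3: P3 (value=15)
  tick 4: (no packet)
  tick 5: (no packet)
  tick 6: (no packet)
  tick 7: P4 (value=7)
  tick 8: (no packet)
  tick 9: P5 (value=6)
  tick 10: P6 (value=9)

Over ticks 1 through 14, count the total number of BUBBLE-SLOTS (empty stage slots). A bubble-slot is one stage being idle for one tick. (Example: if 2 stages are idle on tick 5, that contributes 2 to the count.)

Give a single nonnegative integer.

Tick 1: [PARSE:P1(v=9,ok=F), VALIDATE:-, TRANSFORM:-, EMIT:-] out:-; bubbles=3
Tick 2: [PARSE:P2(v=4,ok=F), VALIDATE:P1(v=9,ok=F), TRANSFORM:-, EMIT:-] out:-; bubbles=2
Tick 3: [PARSE:P3(v=15,ok=F), VALIDATE:P2(v=4,ok=F), TRANSFORM:P1(v=0,ok=F), EMIT:-] out:-; bubbles=1
Tick 4: [PARSE:-, VALIDATE:P3(v=15,ok=F), TRANSFORM:P2(v=0,ok=F), EMIT:P1(v=0,ok=F)] out:-; bubbles=1
Tick 5: [PARSE:-, VALIDATE:-, TRANSFORM:P3(v=0,ok=F), EMIT:P2(v=0,ok=F)] out:P1(v=0); bubbles=2
Tick 6: [PARSE:-, VALIDATE:-, TRANSFORM:-, EMIT:P3(v=0,ok=F)] out:P2(v=0); bubbles=3
Tick 7: [PARSE:P4(v=7,ok=F), VALIDATE:-, TRANSFORM:-, EMIT:-] out:P3(v=0); bubbles=3
Tick 8: [PARSE:-, VALIDATE:P4(v=7,ok=T), TRANSFORM:-, EMIT:-] out:-; bubbles=3
Tick 9: [PARSE:P5(v=6,ok=F), VALIDATE:-, TRANSFORM:P4(v=35,ok=T), EMIT:-] out:-; bubbles=2
Tick 10: [PARSE:P6(v=9,ok=F), VALIDATE:P5(v=6,ok=F), TRANSFORM:-, EMIT:P4(v=35,ok=T)] out:-; bubbles=1
Tick 11: [PARSE:-, VALIDATE:P6(v=9,ok=F), TRANSFORM:P5(v=0,ok=F), EMIT:-] out:P4(v=35); bubbles=2
Tick 12: [PARSE:-, VALIDATE:-, TRANSFORM:P6(v=0,ok=F), EMIT:P5(v=0,ok=F)] out:-; bubbles=2
Tick 13: [PARSE:-, VALIDATE:-, TRANSFORM:-, EMIT:P6(v=0,ok=F)] out:P5(v=0); bubbles=3
Tick 14: [PARSE:-, VALIDATE:-, TRANSFORM:-, EMIT:-] out:P6(v=0); bubbles=4
Total bubble-slots: 32

Answer: 32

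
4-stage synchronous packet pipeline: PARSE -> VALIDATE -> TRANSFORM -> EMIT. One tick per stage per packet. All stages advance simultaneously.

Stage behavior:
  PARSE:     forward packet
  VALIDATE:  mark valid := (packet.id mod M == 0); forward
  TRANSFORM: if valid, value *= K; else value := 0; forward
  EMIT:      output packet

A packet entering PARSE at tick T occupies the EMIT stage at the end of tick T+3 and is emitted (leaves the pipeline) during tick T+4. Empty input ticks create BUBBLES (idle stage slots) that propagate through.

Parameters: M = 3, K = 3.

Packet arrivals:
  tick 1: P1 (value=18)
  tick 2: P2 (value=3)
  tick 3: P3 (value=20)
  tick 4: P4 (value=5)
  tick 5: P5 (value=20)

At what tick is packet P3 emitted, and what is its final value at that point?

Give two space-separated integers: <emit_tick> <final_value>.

Answer: 7 60

Derivation:
Tick 1: [PARSE:P1(v=18,ok=F), VALIDATE:-, TRANSFORM:-, EMIT:-] out:-; in:P1
Tick 2: [PARSE:P2(v=3,ok=F), VALIDATE:P1(v=18,ok=F), TRANSFORM:-, EMIT:-] out:-; in:P2
Tick 3: [PARSE:P3(v=20,ok=F), VALIDATE:P2(v=3,ok=F), TRANSFORM:P1(v=0,ok=F), EMIT:-] out:-; in:P3
Tick 4: [PARSE:P4(v=5,ok=F), VALIDATE:P3(v=20,ok=T), TRANSFORM:P2(v=0,ok=F), EMIT:P1(v=0,ok=F)] out:-; in:P4
Tick 5: [PARSE:P5(v=20,ok=F), VALIDATE:P4(v=5,ok=F), TRANSFORM:P3(v=60,ok=T), EMIT:P2(v=0,ok=F)] out:P1(v=0); in:P5
Tick 6: [PARSE:-, VALIDATE:P5(v=20,ok=F), TRANSFORM:P4(v=0,ok=F), EMIT:P3(v=60,ok=T)] out:P2(v=0); in:-
Tick 7: [PARSE:-, VALIDATE:-, TRANSFORM:P5(v=0,ok=F), EMIT:P4(v=0,ok=F)] out:P3(v=60); in:-
Tick 8: [PARSE:-, VALIDATE:-, TRANSFORM:-, EMIT:P5(v=0,ok=F)] out:P4(v=0); in:-
Tick 9: [PARSE:-, VALIDATE:-, TRANSFORM:-, EMIT:-] out:P5(v=0); in:-
P3: arrives tick 3, valid=True (id=3, id%3=0), emit tick 7, final value 60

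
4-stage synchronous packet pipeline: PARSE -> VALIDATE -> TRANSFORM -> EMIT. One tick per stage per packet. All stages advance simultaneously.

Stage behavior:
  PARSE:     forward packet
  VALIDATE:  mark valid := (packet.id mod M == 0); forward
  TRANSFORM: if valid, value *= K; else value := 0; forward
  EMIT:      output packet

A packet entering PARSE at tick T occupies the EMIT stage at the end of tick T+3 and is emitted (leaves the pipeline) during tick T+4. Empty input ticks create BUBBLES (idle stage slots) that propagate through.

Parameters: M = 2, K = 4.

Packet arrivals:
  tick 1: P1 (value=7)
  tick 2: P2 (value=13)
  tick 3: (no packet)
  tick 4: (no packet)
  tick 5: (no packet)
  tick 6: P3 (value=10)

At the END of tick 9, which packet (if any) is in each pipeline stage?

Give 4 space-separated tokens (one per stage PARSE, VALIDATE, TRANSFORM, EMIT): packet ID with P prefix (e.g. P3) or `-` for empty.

Tick 1: [PARSE:P1(v=7,ok=F), VALIDATE:-, TRANSFORM:-, EMIT:-] out:-; in:P1
Tick 2: [PARSE:P2(v=13,ok=F), VALIDATE:P1(v=7,ok=F), TRANSFORM:-, EMIT:-] out:-; in:P2
Tick 3: [PARSE:-, VALIDATE:P2(v=13,ok=T), TRANSFORM:P1(v=0,ok=F), EMIT:-] out:-; in:-
Tick 4: [PARSE:-, VALIDATE:-, TRANSFORM:P2(v=52,ok=T), EMIT:P1(v=0,ok=F)] out:-; in:-
Tick 5: [PARSE:-, VALIDATE:-, TRANSFORM:-, EMIT:P2(v=52,ok=T)] out:P1(v=0); in:-
Tick 6: [PARSE:P3(v=10,ok=F), VALIDATE:-, TRANSFORM:-, EMIT:-] out:P2(v=52); in:P3
Tick 7: [PARSE:-, VALIDATE:P3(v=10,ok=F), TRANSFORM:-, EMIT:-] out:-; in:-
Tick 8: [PARSE:-, VALIDATE:-, TRANSFORM:P3(v=0,ok=F), EMIT:-] out:-; in:-
Tick 9: [PARSE:-, VALIDATE:-, TRANSFORM:-, EMIT:P3(v=0,ok=F)] out:-; in:-
At end of tick 9: ['-', '-', '-', 'P3']

Answer: - - - P3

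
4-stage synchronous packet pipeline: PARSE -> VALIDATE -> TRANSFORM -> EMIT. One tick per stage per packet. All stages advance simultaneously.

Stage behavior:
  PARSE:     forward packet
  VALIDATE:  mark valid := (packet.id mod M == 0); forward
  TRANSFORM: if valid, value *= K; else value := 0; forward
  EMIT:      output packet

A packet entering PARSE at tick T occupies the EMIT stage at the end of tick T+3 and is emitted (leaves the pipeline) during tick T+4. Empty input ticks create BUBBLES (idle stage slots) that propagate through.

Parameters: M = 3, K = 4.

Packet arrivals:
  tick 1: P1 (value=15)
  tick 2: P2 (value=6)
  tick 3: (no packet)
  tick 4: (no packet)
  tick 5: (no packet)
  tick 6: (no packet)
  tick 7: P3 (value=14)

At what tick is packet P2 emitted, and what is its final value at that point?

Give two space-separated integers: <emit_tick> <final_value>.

Answer: 6 0

Derivation:
Tick 1: [PARSE:P1(v=15,ok=F), VALIDATE:-, TRANSFORM:-, EMIT:-] out:-; in:P1
Tick 2: [PARSE:P2(v=6,ok=F), VALIDATE:P1(v=15,ok=F), TRANSFORM:-, EMIT:-] out:-; in:P2
Tick 3: [PARSE:-, VALIDATE:P2(v=6,ok=F), TRANSFORM:P1(v=0,ok=F), EMIT:-] out:-; in:-
Tick 4: [PARSE:-, VALIDATE:-, TRANSFORM:P2(v=0,ok=F), EMIT:P1(v=0,ok=F)] out:-; in:-
Tick 5: [PARSE:-, VALIDATE:-, TRANSFORM:-, EMIT:P2(v=0,ok=F)] out:P1(v=0); in:-
Tick 6: [PARSE:-, VALIDATE:-, TRANSFORM:-, EMIT:-] out:P2(v=0); in:-
Tick 7: [PARSE:P3(v=14,ok=F), VALIDATE:-, TRANSFORM:-, EMIT:-] out:-; in:P3
Tick 8: [PARSE:-, VALIDATE:P3(v=14,ok=T), TRANSFORM:-, EMIT:-] out:-; in:-
Tick 9: [PARSE:-, VALIDATE:-, TRANSFORM:P3(v=56,ok=T), EMIT:-] out:-; in:-
Tick 10: [PARSE:-, VALIDATE:-, TRANSFORM:-, EMIT:P3(v=56,ok=T)] out:-; in:-
Tick 11: [PARSE:-, VALIDATE:-, TRANSFORM:-, EMIT:-] out:P3(v=56); in:-
P2: arrives tick 2, valid=False (id=2, id%3=2), emit tick 6, final value 0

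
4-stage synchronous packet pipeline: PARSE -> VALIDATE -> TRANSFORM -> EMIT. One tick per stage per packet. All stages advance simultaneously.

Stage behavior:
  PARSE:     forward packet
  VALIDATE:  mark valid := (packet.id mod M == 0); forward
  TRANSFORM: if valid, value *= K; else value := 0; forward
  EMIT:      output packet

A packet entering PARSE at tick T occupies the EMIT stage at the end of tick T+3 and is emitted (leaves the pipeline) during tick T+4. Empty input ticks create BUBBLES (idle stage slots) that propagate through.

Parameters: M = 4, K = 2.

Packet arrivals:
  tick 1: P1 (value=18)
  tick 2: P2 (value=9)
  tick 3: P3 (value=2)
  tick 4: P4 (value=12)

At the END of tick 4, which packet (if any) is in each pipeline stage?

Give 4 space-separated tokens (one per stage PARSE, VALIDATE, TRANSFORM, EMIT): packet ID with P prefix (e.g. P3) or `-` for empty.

Tick 1: [PARSE:P1(v=18,ok=F), VALIDATE:-, TRANSFORM:-, EMIT:-] out:-; in:P1
Tick 2: [PARSE:P2(v=9,ok=F), VALIDATE:P1(v=18,ok=F), TRANSFORM:-, EMIT:-] out:-; in:P2
Tick 3: [PARSE:P3(v=2,ok=F), VALIDATE:P2(v=9,ok=F), TRANSFORM:P1(v=0,ok=F), EMIT:-] out:-; in:P3
Tick 4: [PARSE:P4(v=12,ok=F), VALIDATE:P3(v=2,ok=F), TRANSFORM:P2(v=0,ok=F), EMIT:P1(v=0,ok=F)] out:-; in:P4
At end of tick 4: ['P4', 'P3', 'P2', 'P1']

Answer: P4 P3 P2 P1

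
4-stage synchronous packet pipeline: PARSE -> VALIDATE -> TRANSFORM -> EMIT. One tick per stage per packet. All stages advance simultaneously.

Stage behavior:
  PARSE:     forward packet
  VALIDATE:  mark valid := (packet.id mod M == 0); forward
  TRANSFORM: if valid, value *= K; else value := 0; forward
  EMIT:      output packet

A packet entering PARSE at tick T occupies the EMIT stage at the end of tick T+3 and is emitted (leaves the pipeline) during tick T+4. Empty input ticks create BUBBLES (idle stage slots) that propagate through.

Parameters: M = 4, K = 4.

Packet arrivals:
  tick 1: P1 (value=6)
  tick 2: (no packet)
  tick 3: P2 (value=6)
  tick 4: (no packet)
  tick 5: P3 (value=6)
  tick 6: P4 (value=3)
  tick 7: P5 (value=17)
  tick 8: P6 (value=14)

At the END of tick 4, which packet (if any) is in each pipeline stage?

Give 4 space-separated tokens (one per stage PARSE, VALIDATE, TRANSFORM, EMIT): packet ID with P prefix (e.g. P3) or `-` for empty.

Tick 1: [PARSE:P1(v=6,ok=F), VALIDATE:-, TRANSFORM:-, EMIT:-] out:-; in:P1
Tick 2: [PARSE:-, VALIDATE:P1(v=6,ok=F), TRANSFORM:-, EMIT:-] out:-; in:-
Tick 3: [PARSE:P2(v=6,ok=F), VALIDATE:-, TRANSFORM:P1(v=0,ok=F), EMIT:-] out:-; in:P2
Tick 4: [PARSE:-, VALIDATE:P2(v=6,ok=F), TRANSFORM:-, EMIT:P1(v=0,ok=F)] out:-; in:-
At end of tick 4: ['-', 'P2', '-', 'P1']

Answer: - P2 - P1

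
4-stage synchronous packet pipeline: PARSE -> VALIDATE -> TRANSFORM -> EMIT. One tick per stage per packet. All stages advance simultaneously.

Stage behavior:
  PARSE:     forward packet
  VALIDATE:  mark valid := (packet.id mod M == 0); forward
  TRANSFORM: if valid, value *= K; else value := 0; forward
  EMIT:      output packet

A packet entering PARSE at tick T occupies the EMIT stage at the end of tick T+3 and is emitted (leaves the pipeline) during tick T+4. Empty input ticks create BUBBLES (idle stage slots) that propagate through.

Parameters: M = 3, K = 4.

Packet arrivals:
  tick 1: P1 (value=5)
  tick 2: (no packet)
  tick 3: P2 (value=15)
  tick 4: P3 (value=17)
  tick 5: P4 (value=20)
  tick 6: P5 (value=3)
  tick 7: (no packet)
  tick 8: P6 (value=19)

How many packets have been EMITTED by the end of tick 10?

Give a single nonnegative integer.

Answer: 5

Derivation:
Tick 1: [PARSE:P1(v=5,ok=F), VALIDATE:-, TRANSFORM:-, EMIT:-] out:-; in:P1
Tick 2: [PARSE:-, VALIDATE:P1(v=5,ok=F), TRANSFORM:-, EMIT:-] out:-; in:-
Tick 3: [PARSE:P2(v=15,ok=F), VALIDATE:-, TRANSFORM:P1(v=0,ok=F), EMIT:-] out:-; in:P2
Tick 4: [PARSE:P3(v=17,ok=F), VALIDATE:P2(v=15,ok=F), TRANSFORM:-, EMIT:P1(v=0,ok=F)] out:-; in:P3
Tick 5: [PARSE:P4(v=20,ok=F), VALIDATE:P3(v=17,ok=T), TRANSFORM:P2(v=0,ok=F), EMIT:-] out:P1(v=0); in:P4
Tick 6: [PARSE:P5(v=3,ok=F), VALIDATE:P4(v=20,ok=F), TRANSFORM:P3(v=68,ok=T), EMIT:P2(v=0,ok=F)] out:-; in:P5
Tick 7: [PARSE:-, VALIDATE:P5(v=3,ok=F), TRANSFORM:P4(v=0,ok=F), EMIT:P3(v=68,ok=T)] out:P2(v=0); in:-
Tick 8: [PARSE:P6(v=19,ok=F), VALIDATE:-, TRANSFORM:P5(v=0,ok=F), EMIT:P4(v=0,ok=F)] out:P3(v=68); in:P6
Tick 9: [PARSE:-, VALIDATE:P6(v=19,ok=T), TRANSFORM:-, EMIT:P5(v=0,ok=F)] out:P4(v=0); in:-
Tick 10: [PARSE:-, VALIDATE:-, TRANSFORM:P6(v=76,ok=T), EMIT:-] out:P5(v=0); in:-
Emitted by tick 10: ['P1', 'P2', 'P3', 'P4', 'P5']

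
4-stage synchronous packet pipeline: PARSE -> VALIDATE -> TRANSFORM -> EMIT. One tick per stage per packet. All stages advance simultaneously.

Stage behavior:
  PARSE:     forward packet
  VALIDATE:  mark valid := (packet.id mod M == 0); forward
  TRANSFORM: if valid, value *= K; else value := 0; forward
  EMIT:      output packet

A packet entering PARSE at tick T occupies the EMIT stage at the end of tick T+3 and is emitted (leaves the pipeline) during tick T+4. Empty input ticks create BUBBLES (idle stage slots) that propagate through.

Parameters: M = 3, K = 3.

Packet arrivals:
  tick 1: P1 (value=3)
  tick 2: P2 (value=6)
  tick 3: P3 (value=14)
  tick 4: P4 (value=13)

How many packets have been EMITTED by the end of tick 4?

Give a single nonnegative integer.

Answer: 0

Derivation:
Tick 1: [PARSE:P1(v=3,ok=F), VALIDATE:-, TRANSFORM:-, EMIT:-] out:-; in:P1
Tick 2: [PARSE:P2(v=6,ok=F), VALIDATE:P1(v=3,ok=F), TRANSFORM:-, EMIT:-] out:-; in:P2
Tick 3: [PARSE:P3(v=14,ok=F), VALIDATE:P2(v=6,ok=F), TRANSFORM:P1(v=0,ok=F), EMIT:-] out:-; in:P3
Tick 4: [PARSE:P4(v=13,ok=F), VALIDATE:P3(v=14,ok=T), TRANSFORM:P2(v=0,ok=F), EMIT:P1(v=0,ok=F)] out:-; in:P4
Emitted by tick 4: []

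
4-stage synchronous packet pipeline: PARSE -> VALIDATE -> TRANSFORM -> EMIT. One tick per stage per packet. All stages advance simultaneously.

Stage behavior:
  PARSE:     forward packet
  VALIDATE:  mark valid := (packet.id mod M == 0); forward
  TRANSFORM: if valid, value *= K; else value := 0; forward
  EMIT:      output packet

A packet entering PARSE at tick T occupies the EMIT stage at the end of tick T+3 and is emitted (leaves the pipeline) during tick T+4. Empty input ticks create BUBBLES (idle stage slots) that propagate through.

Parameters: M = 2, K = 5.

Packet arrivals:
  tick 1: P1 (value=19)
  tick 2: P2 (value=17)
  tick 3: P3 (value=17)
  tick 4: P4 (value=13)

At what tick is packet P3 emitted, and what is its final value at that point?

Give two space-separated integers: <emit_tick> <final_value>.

Answer: 7 0

Derivation:
Tick 1: [PARSE:P1(v=19,ok=F), VALIDATE:-, TRANSFORM:-, EMIT:-] out:-; in:P1
Tick 2: [PARSE:P2(v=17,ok=F), VALIDATE:P1(v=19,ok=F), TRANSFORM:-, EMIT:-] out:-; in:P2
Tick 3: [PARSE:P3(v=17,ok=F), VALIDATE:P2(v=17,ok=T), TRANSFORM:P1(v=0,ok=F), EMIT:-] out:-; in:P3
Tick 4: [PARSE:P4(v=13,ok=F), VALIDATE:P3(v=17,ok=F), TRANSFORM:P2(v=85,ok=T), EMIT:P1(v=0,ok=F)] out:-; in:P4
Tick 5: [PARSE:-, VALIDATE:P4(v=13,ok=T), TRANSFORM:P3(v=0,ok=F), EMIT:P2(v=85,ok=T)] out:P1(v=0); in:-
Tick 6: [PARSE:-, VALIDATE:-, TRANSFORM:P4(v=65,ok=T), EMIT:P3(v=0,ok=F)] out:P2(v=85); in:-
Tick 7: [PARSE:-, VALIDATE:-, TRANSFORM:-, EMIT:P4(v=65,ok=T)] out:P3(v=0); in:-
Tick 8: [PARSE:-, VALIDATE:-, TRANSFORM:-, EMIT:-] out:P4(v=65); in:-
P3: arrives tick 3, valid=False (id=3, id%2=1), emit tick 7, final value 0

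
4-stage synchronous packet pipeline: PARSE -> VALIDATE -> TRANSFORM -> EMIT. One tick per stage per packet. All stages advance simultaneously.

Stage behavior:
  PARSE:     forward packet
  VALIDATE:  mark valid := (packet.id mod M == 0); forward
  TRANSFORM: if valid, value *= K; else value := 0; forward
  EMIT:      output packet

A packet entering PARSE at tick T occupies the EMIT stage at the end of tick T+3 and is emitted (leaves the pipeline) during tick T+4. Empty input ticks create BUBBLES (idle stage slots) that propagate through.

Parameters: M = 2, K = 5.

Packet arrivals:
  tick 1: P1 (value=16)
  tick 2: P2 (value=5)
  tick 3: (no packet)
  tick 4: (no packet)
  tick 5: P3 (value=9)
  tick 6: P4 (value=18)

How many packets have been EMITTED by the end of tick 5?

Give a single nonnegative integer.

Tick 1: [PARSE:P1(v=16,ok=F), VALIDATE:-, TRANSFORM:-, EMIT:-] out:-; in:P1
Tick 2: [PARSE:P2(v=5,ok=F), VALIDATE:P1(v=16,ok=F), TRANSFORM:-, EMIT:-] out:-; in:P2
Tick 3: [PARSE:-, VALIDATE:P2(v=5,ok=T), TRANSFORM:P1(v=0,ok=F), EMIT:-] out:-; in:-
Tick 4: [PARSE:-, VALIDATE:-, TRANSFORM:P2(v=25,ok=T), EMIT:P1(v=0,ok=F)] out:-; in:-
Tick 5: [PARSE:P3(v=9,ok=F), VALIDATE:-, TRANSFORM:-, EMIT:P2(v=25,ok=T)] out:P1(v=0); in:P3
Emitted by tick 5: ['P1']

Answer: 1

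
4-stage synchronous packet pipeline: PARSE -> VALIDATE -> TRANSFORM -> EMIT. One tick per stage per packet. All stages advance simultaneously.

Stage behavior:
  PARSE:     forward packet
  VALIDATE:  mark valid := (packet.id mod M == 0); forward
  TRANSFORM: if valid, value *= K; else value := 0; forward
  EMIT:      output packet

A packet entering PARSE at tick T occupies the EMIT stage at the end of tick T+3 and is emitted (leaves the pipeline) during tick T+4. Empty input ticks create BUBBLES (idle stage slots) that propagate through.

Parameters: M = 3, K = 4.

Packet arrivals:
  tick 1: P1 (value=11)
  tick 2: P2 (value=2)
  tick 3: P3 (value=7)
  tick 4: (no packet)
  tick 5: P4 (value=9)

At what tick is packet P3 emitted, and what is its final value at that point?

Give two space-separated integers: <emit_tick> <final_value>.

Tick 1: [PARSE:P1(v=11,ok=F), VALIDATE:-, TRANSFORM:-, EMIT:-] out:-; in:P1
Tick 2: [PARSE:P2(v=2,ok=F), VALIDATE:P1(v=11,ok=F), TRANSFORM:-, EMIT:-] out:-; in:P2
Tick 3: [PARSE:P3(v=7,ok=F), VALIDATE:P2(v=2,ok=F), TRANSFORM:P1(v=0,ok=F), EMIT:-] out:-; in:P3
Tick 4: [PARSE:-, VALIDATE:P3(v=7,ok=T), TRANSFORM:P2(v=0,ok=F), EMIT:P1(v=0,ok=F)] out:-; in:-
Tick 5: [PARSE:P4(v=9,ok=F), VALIDATE:-, TRANSFORM:P3(v=28,ok=T), EMIT:P2(v=0,ok=F)] out:P1(v=0); in:P4
Tick 6: [PARSE:-, VALIDATE:P4(v=9,ok=F), TRANSFORM:-, EMIT:P3(v=28,ok=T)] out:P2(v=0); in:-
Tick 7: [PARSE:-, VALIDATE:-, TRANSFORM:P4(v=0,ok=F), EMIT:-] out:P3(v=28); in:-
Tick 8: [PARSE:-, VALIDATE:-, TRANSFORM:-, EMIT:P4(v=0,ok=F)] out:-; in:-
Tick 9: [PARSE:-, VALIDATE:-, TRANSFORM:-, EMIT:-] out:P4(v=0); in:-
P3: arrives tick 3, valid=True (id=3, id%3=0), emit tick 7, final value 28

Answer: 7 28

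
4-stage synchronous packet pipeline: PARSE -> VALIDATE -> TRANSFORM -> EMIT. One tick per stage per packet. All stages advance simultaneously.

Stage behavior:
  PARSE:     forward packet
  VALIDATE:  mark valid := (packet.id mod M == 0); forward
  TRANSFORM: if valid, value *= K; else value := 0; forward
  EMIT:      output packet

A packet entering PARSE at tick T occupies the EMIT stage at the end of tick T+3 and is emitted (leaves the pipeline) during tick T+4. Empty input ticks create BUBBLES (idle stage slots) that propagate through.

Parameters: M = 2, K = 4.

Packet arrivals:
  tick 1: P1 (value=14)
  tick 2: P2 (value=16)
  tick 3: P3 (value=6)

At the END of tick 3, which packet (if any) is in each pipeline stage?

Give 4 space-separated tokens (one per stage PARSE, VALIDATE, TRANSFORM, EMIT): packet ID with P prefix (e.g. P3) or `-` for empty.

Tick 1: [PARSE:P1(v=14,ok=F), VALIDATE:-, TRANSFORM:-, EMIT:-] out:-; in:P1
Tick 2: [PARSE:P2(v=16,ok=F), VALIDATE:P1(v=14,ok=F), TRANSFORM:-, EMIT:-] out:-; in:P2
Tick 3: [PARSE:P3(v=6,ok=F), VALIDATE:P2(v=16,ok=T), TRANSFORM:P1(v=0,ok=F), EMIT:-] out:-; in:P3
At end of tick 3: ['P3', 'P2', 'P1', '-']

Answer: P3 P2 P1 -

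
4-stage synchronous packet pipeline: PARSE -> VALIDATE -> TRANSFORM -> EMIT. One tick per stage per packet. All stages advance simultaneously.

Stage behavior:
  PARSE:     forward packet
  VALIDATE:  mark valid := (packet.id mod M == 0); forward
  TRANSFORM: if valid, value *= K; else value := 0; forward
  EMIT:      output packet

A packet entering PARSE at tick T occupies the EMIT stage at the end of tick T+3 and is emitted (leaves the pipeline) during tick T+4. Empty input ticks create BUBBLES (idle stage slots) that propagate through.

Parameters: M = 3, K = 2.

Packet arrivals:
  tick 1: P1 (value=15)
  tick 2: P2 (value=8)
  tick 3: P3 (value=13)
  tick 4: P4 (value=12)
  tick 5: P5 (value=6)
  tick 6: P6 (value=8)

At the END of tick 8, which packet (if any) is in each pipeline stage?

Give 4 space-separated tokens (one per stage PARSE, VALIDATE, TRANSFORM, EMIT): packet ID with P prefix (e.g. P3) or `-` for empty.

Tick 1: [PARSE:P1(v=15,ok=F), VALIDATE:-, TRANSFORM:-, EMIT:-] out:-; in:P1
Tick 2: [PARSE:P2(v=8,ok=F), VALIDATE:P1(v=15,ok=F), TRANSFORM:-, EMIT:-] out:-; in:P2
Tick 3: [PARSE:P3(v=13,ok=F), VALIDATE:P2(v=8,ok=F), TRANSFORM:P1(v=0,ok=F), EMIT:-] out:-; in:P3
Tick 4: [PARSE:P4(v=12,ok=F), VALIDATE:P3(v=13,ok=T), TRANSFORM:P2(v=0,ok=F), EMIT:P1(v=0,ok=F)] out:-; in:P4
Tick 5: [PARSE:P5(v=6,ok=F), VALIDATE:P4(v=12,ok=F), TRANSFORM:P3(v=26,ok=T), EMIT:P2(v=0,ok=F)] out:P1(v=0); in:P5
Tick 6: [PARSE:P6(v=8,ok=F), VALIDATE:P5(v=6,ok=F), TRANSFORM:P4(v=0,ok=F), EMIT:P3(v=26,ok=T)] out:P2(v=0); in:P6
Tick 7: [PARSE:-, VALIDATE:P6(v=8,ok=T), TRANSFORM:P5(v=0,ok=F), EMIT:P4(v=0,ok=F)] out:P3(v=26); in:-
Tick 8: [PARSE:-, VALIDATE:-, TRANSFORM:P6(v=16,ok=T), EMIT:P5(v=0,ok=F)] out:P4(v=0); in:-
At end of tick 8: ['-', '-', 'P6', 'P5']

Answer: - - P6 P5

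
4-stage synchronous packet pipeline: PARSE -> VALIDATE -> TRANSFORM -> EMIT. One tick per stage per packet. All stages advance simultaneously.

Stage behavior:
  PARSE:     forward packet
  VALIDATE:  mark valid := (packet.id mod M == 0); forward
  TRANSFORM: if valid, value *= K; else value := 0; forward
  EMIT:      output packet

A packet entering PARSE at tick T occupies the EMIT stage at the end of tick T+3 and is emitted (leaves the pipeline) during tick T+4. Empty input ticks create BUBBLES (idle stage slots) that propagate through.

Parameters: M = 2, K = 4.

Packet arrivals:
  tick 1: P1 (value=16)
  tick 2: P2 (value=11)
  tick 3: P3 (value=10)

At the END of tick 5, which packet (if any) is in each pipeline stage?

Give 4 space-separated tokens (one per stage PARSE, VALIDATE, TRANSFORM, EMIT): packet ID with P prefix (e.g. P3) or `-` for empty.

Tick 1: [PARSE:P1(v=16,ok=F), VALIDATE:-, TRANSFORM:-, EMIT:-] out:-; in:P1
Tick 2: [PARSE:P2(v=11,ok=F), VALIDATE:P1(v=16,ok=F), TRANSFORM:-, EMIT:-] out:-; in:P2
Tick 3: [PARSE:P3(v=10,ok=F), VALIDATE:P2(v=11,ok=T), TRANSFORM:P1(v=0,ok=F), EMIT:-] out:-; in:P3
Tick 4: [PARSE:-, VALIDATE:P3(v=10,ok=F), TRANSFORM:P2(v=44,ok=T), EMIT:P1(v=0,ok=F)] out:-; in:-
Tick 5: [PARSE:-, VALIDATE:-, TRANSFORM:P3(v=0,ok=F), EMIT:P2(v=44,ok=T)] out:P1(v=0); in:-
At end of tick 5: ['-', '-', 'P3', 'P2']

Answer: - - P3 P2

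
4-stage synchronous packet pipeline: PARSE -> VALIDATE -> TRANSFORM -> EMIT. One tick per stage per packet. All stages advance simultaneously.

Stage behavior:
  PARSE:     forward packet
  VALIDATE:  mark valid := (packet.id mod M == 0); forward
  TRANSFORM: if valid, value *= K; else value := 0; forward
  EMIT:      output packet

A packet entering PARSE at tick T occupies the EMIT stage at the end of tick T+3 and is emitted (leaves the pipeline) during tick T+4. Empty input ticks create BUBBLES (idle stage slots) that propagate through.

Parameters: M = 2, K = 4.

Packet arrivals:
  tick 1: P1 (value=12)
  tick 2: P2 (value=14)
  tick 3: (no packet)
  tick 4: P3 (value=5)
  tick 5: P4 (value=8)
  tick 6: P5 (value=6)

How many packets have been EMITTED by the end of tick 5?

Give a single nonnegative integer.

Tick 1: [PARSE:P1(v=12,ok=F), VALIDATE:-, TRANSFORM:-, EMIT:-] out:-; in:P1
Tick 2: [PARSE:P2(v=14,ok=F), VALIDATE:P1(v=12,ok=F), TRANSFORM:-, EMIT:-] out:-; in:P2
Tick 3: [PARSE:-, VALIDATE:P2(v=14,ok=T), TRANSFORM:P1(v=0,ok=F), EMIT:-] out:-; in:-
Tick 4: [PARSE:P3(v=5,ok=F), VALIDATE:-, TRANSFORM:P2(v=56,ok=T), EMIT:P1(v=0,ok=F)] out:-; in:P3
Tick 5: [PARSE:P4(v=8,ok=F), VALIDATE:P3(v=5,ok=F), TRANSFORM:-, EMIT:P2(v=56,ok=T)] out:P1(v=0); in:P4
Emitted by tick 5: ['P1']

Answer: 1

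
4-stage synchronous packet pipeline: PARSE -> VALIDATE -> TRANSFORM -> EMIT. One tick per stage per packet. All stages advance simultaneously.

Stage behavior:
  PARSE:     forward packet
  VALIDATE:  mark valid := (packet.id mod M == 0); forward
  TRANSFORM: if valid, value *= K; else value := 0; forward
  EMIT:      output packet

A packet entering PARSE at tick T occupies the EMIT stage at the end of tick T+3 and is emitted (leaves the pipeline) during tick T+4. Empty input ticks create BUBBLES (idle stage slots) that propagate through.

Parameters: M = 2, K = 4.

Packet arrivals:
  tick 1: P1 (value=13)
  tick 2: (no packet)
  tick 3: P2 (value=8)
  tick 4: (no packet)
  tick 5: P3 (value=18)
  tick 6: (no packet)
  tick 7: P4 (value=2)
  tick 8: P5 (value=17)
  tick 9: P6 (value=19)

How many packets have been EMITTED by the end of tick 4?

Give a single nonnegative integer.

Answer: 0

Derivation:
Tick 1: [PARSE:P1(v=13,ok=F), VALIDATE:-, TRANSFORM:-, EMIT:-] out:-; in:P1
Tick 2: [PARSE:-, VALIDATE:P1(v=13,ok=F), TRANSFORM:-, EMIT:-] out:-; in:-
Tick 3: [PARSE:P2(v=8,ok=F), VALIDATE:-, TRANSFORM:P1(v=0,ok=F), EMIT:-] out:-; in:P2
Tick 4: [PARSE:-, VALIDATE:P2(v=8,ok=T), TRANSFORM:-, EMIT:P1(v=0,ok=F)] out:-; in:-
Emitted by tick 4: []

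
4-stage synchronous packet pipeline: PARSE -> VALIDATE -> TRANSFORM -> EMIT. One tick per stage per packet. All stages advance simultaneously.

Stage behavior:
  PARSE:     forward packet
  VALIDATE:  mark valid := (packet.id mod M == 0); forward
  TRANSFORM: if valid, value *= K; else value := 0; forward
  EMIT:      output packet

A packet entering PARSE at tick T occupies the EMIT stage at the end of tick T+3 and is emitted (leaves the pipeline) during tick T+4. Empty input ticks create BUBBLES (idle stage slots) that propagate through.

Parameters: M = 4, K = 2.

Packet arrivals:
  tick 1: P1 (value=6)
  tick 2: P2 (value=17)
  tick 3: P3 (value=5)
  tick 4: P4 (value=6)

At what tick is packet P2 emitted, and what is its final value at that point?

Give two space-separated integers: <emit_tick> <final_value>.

Tick 1: [PARSE:P1(v=6,ok=F), VALIDATE:-, TRANSFORM:-, EMIT:-] out:-; in:P1
Tick 2: [PARSE:P2(v=17,ok=F), VALIDATE:P1(v=6,ok=F), TRANSFORM:-, EMIT:-] out:-; in:P2
Tick 3: [PARSE:P3(v=5,ok=F), VALIDATE:P2(v=17,ok=F), TRANSFORM:P1(v=0,ok=F), EMIT:-] out:-; in:P3
Tick 4: [PARSE:P4(v=6,ok=F), VALIDATE:P3(v=5,ok=F), TRANSFORM:P2(v=0,ok=F), EMIT:P1(v=0,ok=F)] out:-; in:P4
Tick 5: [PARSE:-, VALIDATE:P4(v=6,ok=T), TRANSFORM:P3(v=0,ok=F), EMIT:P2(v=0,ok=F)] out:P1(v=0); in:-
Tick 6: [PARSE:-, VALIDATE:-, TRANSFORM:P4(v=12,ok=T), EMIT:P3(v=0,ok=F)] out:P2(v=0); in:-
Tick 7: [PARSE:-, VALIDATE:-, TRANSFORM:-, EMIT:P4(v=12,ok=T)] out:P3(v=0); in:-
Tick 8: [PARSE:-, VALIDATE:-, TRANSFORM:-, EMIT:-] out:P4(v=12); in:-
P2: arrives tick 2, valid=False (id=2, id%4=2), emit tick 6, final value 0

Answer: 6 0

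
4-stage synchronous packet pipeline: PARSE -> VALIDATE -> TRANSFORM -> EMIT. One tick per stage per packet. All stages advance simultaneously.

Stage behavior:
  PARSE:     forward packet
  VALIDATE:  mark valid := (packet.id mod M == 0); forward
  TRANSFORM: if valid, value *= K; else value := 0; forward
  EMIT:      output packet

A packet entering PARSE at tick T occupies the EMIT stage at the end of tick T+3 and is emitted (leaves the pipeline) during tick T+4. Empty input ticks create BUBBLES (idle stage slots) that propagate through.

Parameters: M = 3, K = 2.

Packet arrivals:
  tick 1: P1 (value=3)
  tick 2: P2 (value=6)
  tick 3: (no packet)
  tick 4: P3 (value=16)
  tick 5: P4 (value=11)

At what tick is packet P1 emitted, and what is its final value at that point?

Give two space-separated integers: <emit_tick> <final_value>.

Tick 1: [PARSE:P1(v=3,ok=F), VALIDATE:-, TRANSFORM:-, EMIT:-] out:-; in:P1
Tick 2: [PARSE:P2(v=6,ok=F), VALIDATE:P1(v=3,ok=F), TRANSFORM:-, EMIT:-] out:-; in:P2
Tick 3: [PARSE:-, VALIDATE:P2(v=6,ok=F), TRANSFORM:P1(v=0,ok=F), EMIT:-] out:-; in:-
Tick 4: [PARSE:P3(v=16,ok=F), VALIDATE:-, TRANSFORM:P2(v=0,ok=F), EMIT:P1(v=0,ok=F)] out:-; in:P3
Tick 5: [PARSE:P4(v=11,ok=F), VALIDATE:P3(v=16,ok=T), TRANSFORM:-, EMIT:P2(v=0,ok=F)] out:P1(v=0); in:P4
Tick 6: [PARSE:-, VALIDATE:P4(v=11,ok=F), TRANSFORM:P3(v=32,ok=T), EMIT:-] out:P2(v=0); in:-
Tick 7: [PARSE:-, VALIDATE:-, TRANSFORM:P4(v=0,ok=F), EMIT:P3(v=32,ok=T)] out:-; in:-
Tick 8: [PARSE:-, VALIDATE:-, TRANSFORM:-, EMIT:P4(v=0,ok=F)] out:P3(v=32); in:-
Tick 9: [PARSE:-, VALIDATE:-, TRANSFORM:-, EMIT:-] out:P4(v=0); in:-
P1: arrives tick 1, valid=False (id=1, id%3=1), emit tick 5, final value 0

Answer: 5 0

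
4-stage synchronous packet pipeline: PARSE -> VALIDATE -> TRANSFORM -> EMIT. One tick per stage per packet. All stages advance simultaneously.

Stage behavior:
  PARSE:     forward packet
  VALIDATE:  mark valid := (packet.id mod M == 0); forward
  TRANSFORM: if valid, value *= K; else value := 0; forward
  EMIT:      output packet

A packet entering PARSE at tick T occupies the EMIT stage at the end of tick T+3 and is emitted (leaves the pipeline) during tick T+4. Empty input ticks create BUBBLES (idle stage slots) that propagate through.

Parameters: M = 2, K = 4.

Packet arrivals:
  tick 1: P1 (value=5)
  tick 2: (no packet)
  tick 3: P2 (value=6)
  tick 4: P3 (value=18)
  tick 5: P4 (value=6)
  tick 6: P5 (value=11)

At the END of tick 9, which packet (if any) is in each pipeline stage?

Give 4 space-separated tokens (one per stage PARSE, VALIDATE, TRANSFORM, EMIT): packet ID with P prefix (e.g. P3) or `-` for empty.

Tick 1: [PARSE:P1(v=5,ok=F), VALIDATE:-, TRANSFORM:-, EMIT:-] out:-; in:P1
Tick 2: [PARSE:-, VALIDATE:P1(v=5,ok=F), TRANSFORM:-, EMIT:-] out:-; in:-
Tick 3: [PARSE:P2(v=6,ok=F), VALIDATE:-, TRANSFORM:P1(v=0,ok=F), EMIT:-] out:-; in:P2
Tick 4: [PARSE:P3(v=18,ok=F), VALIDATE:P2(v=6,ok=T), TRANSFORM:-, EMIT:P1(v=0,ok=F)] out:-; in:P3
Tick 5: [PARSE:P4(v=6,ok=F), VALIDATE:P3(v=18,ok=F), TRANSFORM:P2(v=24,ok=T), EMIT:-] out:P1(v=0); in:P4
Tick 6: [PARSE:P5(v=11,ok=F), VALIDATE:P4(v=6,ok=T), TRANSFORM:P3(v=0,ok=F), EMIT:P2(v=24,ok=T)] out:-; in:P5
Tick 7: [PARSE:-, VALIDATE:P5(v=11,ok=F), TRANSFORM:P4(v=24,ok=T), EMIT:P3(v=0,ok=F)] out:P2(v=24); in:-
Tick 8: [PARSE:-, VALIDATE:-, TRANSFORM:P5(v=0,ok=F), EMIT:P4(v=24,ok=T)] out:P3(v=0); in:-
Tick 9: [PARSE:-, VALIDATE:-, TRANSFORM:-, EMIT:P5(v=0,ok=F)] out:P4(v=24); in:-
At end of tick 9: ['-', '-', '-', 'P5']

Answer: - - - P5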